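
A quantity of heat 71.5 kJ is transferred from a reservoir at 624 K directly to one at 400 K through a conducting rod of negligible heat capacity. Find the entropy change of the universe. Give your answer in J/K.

ΔS_hot = −Q/T_H = −71500/624 = -114.6 J/K and ΔS_cold = +Q/T_C = 71500/400 = 178.8 J/K.
ΔS_total = -114.6 + 178.8 = 64.2 J/K, positive as the second law requires.

ΔS_total = 64.2 J/K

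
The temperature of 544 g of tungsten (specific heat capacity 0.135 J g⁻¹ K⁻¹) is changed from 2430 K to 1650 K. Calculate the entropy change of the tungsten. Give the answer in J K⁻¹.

ΔS = ∫dQ_rev/T = m c ln(T₂/T₁) = 544 × 0.135 × ln(1650/2430) = -28.4 J/K.

ΔS = -28.4 J/K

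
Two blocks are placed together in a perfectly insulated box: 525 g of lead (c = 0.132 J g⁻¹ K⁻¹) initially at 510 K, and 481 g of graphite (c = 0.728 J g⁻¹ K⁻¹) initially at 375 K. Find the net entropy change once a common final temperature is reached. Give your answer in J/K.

ΔS_total = 2.93 J/K

Energy balance: T_f = (m₁c₁T₁ + m₂c₂T₂)/(m₁c₁ + m₂c₂) = 397.3 K.
ΔS₁ = m₁c₁ ln(T_f/T₁) = 69.3 × ln(397.3/510) = -17.3 J/K.
ΔS₂ = m₂c₂ ln(T_f/T₂) = 350.168 × ln(397.3/375) = 20.23 J/K.
ΔS_total = -17.3 + 20.23 = 2.93 J/K.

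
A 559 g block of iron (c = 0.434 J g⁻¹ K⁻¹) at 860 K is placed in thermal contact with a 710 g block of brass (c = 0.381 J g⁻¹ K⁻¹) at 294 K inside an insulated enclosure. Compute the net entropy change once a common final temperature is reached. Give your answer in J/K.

Energy balance: T_f = (m₁c₁T₁ + m₂c₂T₂)/(m₁c₁ + m₂c₂) = 561.61 K.
ΔS₁ = m₁c₁ ln(T_f/T₁) = 242.606 × ln(561.61/860) = -103.4 J/K.
ΔS₂ = m₂c₂ ln(T_f/T₂) = 270.51 × ln(561.61/294) = 175.1 J/K.
ΔS_total = -103.4 + 175.1 = 71.7 J/K.

ΔS_total = 71.7 J/K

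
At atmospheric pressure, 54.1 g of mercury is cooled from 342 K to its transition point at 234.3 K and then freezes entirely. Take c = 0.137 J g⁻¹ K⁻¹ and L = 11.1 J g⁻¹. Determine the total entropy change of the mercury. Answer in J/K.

Cooling step: ΔS₁ = m c ln(T_tr/T_i) = 54.1 × 0.137 × ln(234.3/342) = -2.803 J/K.
Phase change: ΔS₂ = −mL/T_tr = −54.1 × 11.1 / 234.3 = -2.563 J/K.
ΔS_total = (-2.803) + (-2.563) = -5.37 J/K.

ΔS = -5.37 J/K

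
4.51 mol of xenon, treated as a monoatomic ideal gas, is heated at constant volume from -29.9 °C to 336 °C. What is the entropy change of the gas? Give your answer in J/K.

In kelvin: T₁ = 243.25 K, T₂ = 609.15 K. At constant volume, ΔS = nC_V ln(T₂/T₁) with C_V = 3R/2 = 12.47 J mol⁻¹ K⁻¹.
ΔS = 4.51 × 12.47 × ln(609.15/243.25) = 51.6 J/K.

ΔS = 51.6 J/K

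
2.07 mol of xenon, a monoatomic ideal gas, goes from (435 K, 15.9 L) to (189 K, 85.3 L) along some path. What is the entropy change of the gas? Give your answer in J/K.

ΔS = 7.39 J/K

Entropy is a state function: ΔS = nC_V ln(T₂/T₁) + nR ln(V₂/V₁), with C_V = 3R/2 = 12.47 J mol⁻¹ K⁻¹ for a monoatomic ideal gas.
ΔS = 2.07 × [12.47 × ln(189/435) + 8.314 × ln(85.3/15.9)] = 7.39 J/K.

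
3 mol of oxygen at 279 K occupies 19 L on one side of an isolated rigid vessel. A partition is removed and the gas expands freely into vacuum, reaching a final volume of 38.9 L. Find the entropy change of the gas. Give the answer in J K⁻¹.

ΔS_gas = 17.9 J/K

No heat is exchanged and no work is done, so the ideal-gas temperature stays constant.
Entropy is a state function; using a reversible isothermal path, ΔS_gas = nR ln(V₂/V₁) = 3 × 8.314 × ln(38.9/19) = 17.9 J/K.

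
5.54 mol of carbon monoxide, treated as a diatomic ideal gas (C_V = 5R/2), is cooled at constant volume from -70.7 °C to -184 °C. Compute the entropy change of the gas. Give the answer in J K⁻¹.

ΔS = -94.4 J/K

In kelvin: T₁ = 202.45 K, T₂ = 89.15 K. At constant volume, ΔS = nC_V ln(T₂/T₁) with C_V = 5R/2 = 20.79 J mol⁻¹ K⁻¹.
ΔS = 5.54 × 20.79 × ln(89.15/202.45) = -94.4 J/K.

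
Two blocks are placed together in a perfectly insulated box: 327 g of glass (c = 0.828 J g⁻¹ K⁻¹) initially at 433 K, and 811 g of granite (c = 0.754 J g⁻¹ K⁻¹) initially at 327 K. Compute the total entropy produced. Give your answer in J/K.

ΔS_total = 7.65 J/K

Energy balance: T_f = (m₁c₁T₁ + m₂c₂T₂)/(m₁c₁ + m₂c₂) = 359.53 K.
ΔS₁ = m₁c₁ ln(T_f/T₁) = 270.756 × ln(359.53/433) = -50.34 J/K.
ΔS₂ = m₂c₂ ln(T_f/T₂) = 611.494 × ln(359.53/327) = 57.99 J/K.
ΔS_total = -50.34 + 57.99 = 7.65 J/K.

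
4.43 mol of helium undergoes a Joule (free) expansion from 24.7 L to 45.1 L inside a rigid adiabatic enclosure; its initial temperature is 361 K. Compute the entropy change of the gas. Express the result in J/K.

No heat is exchanged and no work is done, so the ideal-gas temperature stays constant.
Entropy is a state function; using a reversible isothermal path, ΔS_gas = nR ln(V₂/V₁) = 4.43 × 8.314 × ln(45.1/24.7) = 22.2 J/K.

ΔS_gas = 22.2 J/K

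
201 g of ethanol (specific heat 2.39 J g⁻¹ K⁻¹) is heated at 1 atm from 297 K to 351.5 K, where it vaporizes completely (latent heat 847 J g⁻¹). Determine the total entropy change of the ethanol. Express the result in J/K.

ΔS = 565 J/K

Warming step: ΔS₁ = m c ln(T_tr/T_i) = 201 × 2.39 × ln(351.5/297) = 80.93 J/K.
Phase change: ΔS₂ = +mL/T_tr = 201 × 847 / 351.5 = 484.3 J/K.
ΔS_total = (80.93) + (484.3) = 565 J/K.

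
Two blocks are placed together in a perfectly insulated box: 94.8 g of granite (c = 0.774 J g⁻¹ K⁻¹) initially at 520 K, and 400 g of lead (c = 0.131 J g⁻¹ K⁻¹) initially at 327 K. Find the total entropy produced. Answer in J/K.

Energy balance: T_f = (m₁c₁T₁ + m₂c₂T₂)/(m₁c₁ + m₂c₂) = 439.59 K.
ΔS₁ = m₁c₁ ln(T_f/T₁) = 73.3752 × ln(439.59/520) = -12.326 J/K.
ΔS₂ = m₂c₂ ln(T_f/T₂) = 52.4 × ln(439.59/327) = 15.505 J/K.
ΔS_total = -12.326 + 15.505 = 3.18 J/K.

ΔS_total = 3.18 J/K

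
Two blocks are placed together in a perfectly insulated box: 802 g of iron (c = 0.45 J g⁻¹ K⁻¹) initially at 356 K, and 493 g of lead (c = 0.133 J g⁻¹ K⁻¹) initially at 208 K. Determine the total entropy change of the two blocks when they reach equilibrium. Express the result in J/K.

Energy balance: T_f = (m₁c₁T₁ + m₂c₂T₂)/(m₁c₁ + m₂c₂) = 333.25 K.
ΔS₁ = m₁c₁ ln(T_f/T₁) = 360.9 × ln(333.25/356) = -23.84 J/K.
ΔS₂ = m₂c₂ ln(T_f/T₂) = 65.569 × ln(333.25/208) = 30.91 J/K.
ΔS_total = -23.84 + 30.91 = 7.07 J/K.

ΔS_total = 7.07 J/K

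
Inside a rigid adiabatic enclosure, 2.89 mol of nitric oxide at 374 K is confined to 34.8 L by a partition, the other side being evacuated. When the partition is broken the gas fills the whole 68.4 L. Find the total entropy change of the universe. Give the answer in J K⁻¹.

For an ideal gas in free expansion Q = 0 and W = 0, so T is unchanged.
Entropy is a state function; using a reversible isothermal path, ΔS_gas = nR ln(V₂/V₁) = 2.89 × 8.314 × ln(68.4/34.8) = 16.2 J/K.
The insulated surroundings exchange no heat, so ΔS_surr = 0 and ΔS_universe = ΔS_gas.

ΔS_universe = 16.2 J/K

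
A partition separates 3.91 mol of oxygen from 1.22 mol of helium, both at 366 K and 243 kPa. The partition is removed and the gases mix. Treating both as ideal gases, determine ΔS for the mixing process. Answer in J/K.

Mole fractions: x_A = 3.91/5.13 = 0.762, x_B = 0.238.
ΔS_mix = −R(n_A ln x_A + n_B ln x_B) = −8.314 × (3.91 ln 0.762 + 1.22 ln 0.238) = 23.4 J/K.

ΔS_mix = 23.4 J/K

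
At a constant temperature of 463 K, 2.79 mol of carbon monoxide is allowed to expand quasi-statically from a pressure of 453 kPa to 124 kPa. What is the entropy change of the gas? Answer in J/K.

For an isothermal ideal gas ΔS_gas = nR ln(P₁/P₂) = 2.79 × 8.314 × ln(453/124) = 30.1 J/K.

ΔS_gas = 30.1 J/K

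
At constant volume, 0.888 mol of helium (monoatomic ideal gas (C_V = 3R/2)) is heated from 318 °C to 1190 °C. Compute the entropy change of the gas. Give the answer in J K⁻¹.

ΔS = 10 J/K

In kelvin: T₁ = 591.15 K, T₂ = 1463.15 K. At constant volume, ΔS = nC_V ln(T₂/T₁) with C_V = 3R/2 = 12.47 J mol⁻¹ K⁻¹.
ΔS = 0.888 × 12.47 × ln(1463.15/591.15) = 10 J/K.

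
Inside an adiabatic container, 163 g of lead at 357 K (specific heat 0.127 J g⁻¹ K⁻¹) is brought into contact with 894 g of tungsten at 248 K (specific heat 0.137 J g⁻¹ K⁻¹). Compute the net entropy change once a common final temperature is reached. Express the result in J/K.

ΔS_total = 1.28 J/K

Energy balance: T_f = (m₁c₁T₁ + m₂c₂T₂)/(m₁c₁ + m₂c₂) = 263.76 K.
ΔS₁ = m₁c₁ ln(T_f/T₁) = 20.701 × ln(263.76/357) = -6.266 J/K.
ΔS₂ = m₂c₂ ln(T_f/T₂) = 122.478 × ln(263.76/248) = 7.546 J/K.
ΔS_total = -6.266 + 7.546 = 1.28 J/K.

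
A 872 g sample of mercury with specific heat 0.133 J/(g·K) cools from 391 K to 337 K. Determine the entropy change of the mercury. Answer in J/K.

ΔS = -17.2 J/K

ΔS = ∫dQ_rev/T = m c ln(T₂/T₁) = 872 × 0.133 × ln(337/391) = -17.2 J/K.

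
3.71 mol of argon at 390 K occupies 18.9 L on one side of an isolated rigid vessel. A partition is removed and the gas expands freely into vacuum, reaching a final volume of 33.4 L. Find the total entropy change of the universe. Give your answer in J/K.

No heat is exchanged and no work is done, so the ideal-gas temperature stays constant.
Entropy is a state function; using a reversible isothermal path, ΔS_gas = nR ln(V₂/V₁) = 3.71 × 8.314 × ln(33.4/18.9) = 17.6 J/K.
The insulated surroundings exchange no heat, so ΔS_surr = 0 and ΔS_universe = ΔS_gas.

ΔS_universe = 17.6 J/K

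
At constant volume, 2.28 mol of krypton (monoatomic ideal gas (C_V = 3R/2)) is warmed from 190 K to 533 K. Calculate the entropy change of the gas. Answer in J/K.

ΔS = 29.3 J/K

At constant volume, ΔS = nC_V ln(T₂/T₁) with C_V = 3R/2 = 12.47 J mol⁻¹ K⁻¹.
ΔS = 2.28 × 12.47 × ln(533/190) = 29.3 J/K.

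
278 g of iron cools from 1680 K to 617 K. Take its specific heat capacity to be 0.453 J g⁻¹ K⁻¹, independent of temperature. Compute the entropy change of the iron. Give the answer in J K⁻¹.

ΔS = -126 J/K

ΔS = ∫dQ_rev/T = m c ln(T₂/T₁) = 278 × 0.453 × ln(617/1680) = -126 J/K.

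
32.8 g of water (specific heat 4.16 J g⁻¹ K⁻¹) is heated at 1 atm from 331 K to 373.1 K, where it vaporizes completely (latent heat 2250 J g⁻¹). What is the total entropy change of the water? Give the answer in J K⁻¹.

ΔS = 214 J/K

Warming step: ΔS₁ = m c ln(T_tr/T_i) = 32.8 × 4.16 × ln(373.1/331) = 16.34 J/K.
Phase change: ΔS₂ = +mL/T_tr = 32.8 × 2250 / 373.1 = 197.8 J/K.
ΔS_total = (16.34) + (197.8) = 214 J/K.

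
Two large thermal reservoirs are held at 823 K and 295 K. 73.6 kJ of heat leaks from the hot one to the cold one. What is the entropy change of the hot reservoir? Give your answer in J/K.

ΔS_hot = -89.4 J/K

The hot reservoir loses heat Q, so ΔS_hot = −Q/T_H = −73600/823 = -89.4 J/K.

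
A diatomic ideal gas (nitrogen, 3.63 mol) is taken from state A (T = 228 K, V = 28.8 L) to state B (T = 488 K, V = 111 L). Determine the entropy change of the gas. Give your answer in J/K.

Entropy is a state function: ΔS = nC_V ln(T₂/T₁) + nR ln(V₂/V₁), with C_V = 5R/2 = 20.79 J mol⁻¹ K⁻¹ for a diatomic ideal gas.
ΔS = 3.63 × [20.79 × ln(488/228) + 8.314 × ln(111/28.8)] = 98.1 J/K.

ΔS = 98.1 J/K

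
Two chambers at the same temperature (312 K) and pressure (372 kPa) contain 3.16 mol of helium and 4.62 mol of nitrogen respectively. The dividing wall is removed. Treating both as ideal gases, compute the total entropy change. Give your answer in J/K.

ΔS_mix = 43.7 J/K

Mole fractions: x_A = 3.16/7.78 = 0.406, x_B = 0.594.
ΔS_mix = −R(n_A ln x_A + n_B ln x_B) = −8.314 × (3.16 ln 0.406 + 4.62 ln 0.594) = 43.7 J/K.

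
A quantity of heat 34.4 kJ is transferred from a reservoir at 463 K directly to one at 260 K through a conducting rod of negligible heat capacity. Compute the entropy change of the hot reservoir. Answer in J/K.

ΔS_hot = -74.3 J/K

The hot reservoir loses heat Q, so ΔS_hot = −Q/T_H = −34400/463 = -74.3 J/K.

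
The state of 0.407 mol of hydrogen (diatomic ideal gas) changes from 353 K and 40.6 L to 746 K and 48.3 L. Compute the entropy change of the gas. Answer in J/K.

ΔS = 6.92 J/K

Entropy is a state function: ΔS = nC_V ln(T₂/T₁) + nR ln(V₂/V₁), with C_V = 5R/2 = 20.79 J mol⁻¹ K⁻¹ for a diatomic ideal gas.
ΔS = 0.407 × [20.79 × ln(746/353) + 8.314 × ln(48.3/40.6)] = 6.92 J/K.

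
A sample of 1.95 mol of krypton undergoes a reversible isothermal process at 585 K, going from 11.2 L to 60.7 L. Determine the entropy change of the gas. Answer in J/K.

ΔS_gas = 27.4 J/K

For an isothermal ideal gas ΔS_gas = nR ln(V₂/V₁) = 1.95 × 8.314 × ln(60.7/11.2) = 27.4 J/K.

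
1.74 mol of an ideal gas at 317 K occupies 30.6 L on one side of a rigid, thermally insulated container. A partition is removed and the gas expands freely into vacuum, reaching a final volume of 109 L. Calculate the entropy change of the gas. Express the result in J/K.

ΔS_gas = 18.4 J/K

No heat is exchanged and no work is done, so the ideal-gas temperature stays constant.
Entropy is a state function; using a reversible isothermal path, ΔS_gas = nR ln(V₂/V₁) = 1.74 × 8.314 × ln(109/30.6) = 18.4 J/K.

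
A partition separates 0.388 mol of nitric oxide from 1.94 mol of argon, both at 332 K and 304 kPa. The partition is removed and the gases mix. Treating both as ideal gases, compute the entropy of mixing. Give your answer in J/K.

Mole fractions: x_A = 0.388/2.33 = 0.167, x_B = 0.833.
ΔS_mix = −R(n_A ln x_A + n_B ln x_B) = −8.314 × (0.388 ln 0.167 + 1.94 ln 0.833) = 8.72 J/K.

ΔS_mix = 8.72 J/K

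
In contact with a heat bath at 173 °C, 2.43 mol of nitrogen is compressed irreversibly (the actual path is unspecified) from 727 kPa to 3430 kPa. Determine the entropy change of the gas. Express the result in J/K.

ΔS_gas = -31.3 J/K

Entropy is a state function, so ΔS_gas depends only on the end states.
For an isothermal ideal gas ΔS_gas = nR ln(P₁/P₂) = 2.43 × 8.314 × ln(727/3430) = -31.3 J/K.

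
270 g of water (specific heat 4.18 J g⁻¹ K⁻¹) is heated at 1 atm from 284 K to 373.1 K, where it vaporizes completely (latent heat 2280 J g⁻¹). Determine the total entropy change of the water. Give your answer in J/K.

ΔS = 1960 J/K

Warming step: ΔS₁ = m c ln(T_tr/T_i) = 270 × 4.18 × ln(373.1/284) = 308 J/K.
Phase change: ΔS₂ = +mL/T_tr = 270 × 2280 / 373.1 = 1650 J/K.
ΔS_total = (308) + (1650) = 1960 J/K.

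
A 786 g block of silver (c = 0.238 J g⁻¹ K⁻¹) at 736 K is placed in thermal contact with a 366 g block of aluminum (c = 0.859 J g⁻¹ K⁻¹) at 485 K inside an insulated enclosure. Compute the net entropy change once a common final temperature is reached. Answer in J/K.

Energy balance: T_f = (m₁c₁T₁ + m₂c₂T₂)/(m₁c₁ + m₂c₂) = 578.63 K.
ΔS₁ = m₁c₁ ln(T_f/T₁) = 187.068 × ln(578.63/736) = -45 J/K.
ΔS₂ = m₂c₂ ln(T_f/T₂) = 314.394 × ln(578.63/485) = 55.5 J/K.
ΔS_total = -45 + 55.5 = 10.5 J/K.

ΔS_total = 10.5 J/K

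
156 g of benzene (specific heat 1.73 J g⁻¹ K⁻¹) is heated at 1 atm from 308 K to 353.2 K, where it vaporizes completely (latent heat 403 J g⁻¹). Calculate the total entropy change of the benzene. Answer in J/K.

ΔS = 215 J/K

Warming step: ΔS₁ = m c ln(T_tr/T_i) = 156 × 1.73 × ln(353.2/308) = 36.96 J/K.
Phase change: ΔS₂ = +mL/T_tr = 156 × 403 / 353.2 = 178 J/K.
ΔS_total = (36.96) + (178) = 215 J/K.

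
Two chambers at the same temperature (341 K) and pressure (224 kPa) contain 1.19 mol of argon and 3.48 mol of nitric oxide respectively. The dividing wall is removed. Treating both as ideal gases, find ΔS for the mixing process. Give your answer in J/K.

Mole fractions: x_A = 1.19/4.67 = 0.255, x_B = 0.745.
ΔS_mix = −R(n_A ln x_A + n_B ln x_B) = −8.314 × (1.19 ln 0.255 + 3.48 ln 0.745) = 22 J/K.

ΔS_mix = 22 J/K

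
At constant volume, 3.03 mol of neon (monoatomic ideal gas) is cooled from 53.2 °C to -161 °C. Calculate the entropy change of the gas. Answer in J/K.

In kelvin: T₁ = 326.35 K, T₂ = 112.15 K. At constant volume, ΔS = nC_V ln(T₂/T₁) with C_V = 3R/2 = 12.47 J mol⁻¹ K⁻¹.
ΔS = 3.03 × 12.47 × ln(112.15/326.35) = -40.4 J/K.

ΔS = -40.4 J/K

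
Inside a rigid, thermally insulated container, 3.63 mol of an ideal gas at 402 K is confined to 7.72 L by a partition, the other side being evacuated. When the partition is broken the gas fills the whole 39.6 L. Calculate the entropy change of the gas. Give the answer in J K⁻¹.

No heat is exchanged and no work is done, so the ideal-gas temperature stays constant.
Entropy is a state function; using a reversible isothermal path, ΔS_gas = nR ln(V₂/V₁) = 3.63 × 8.314 × ln(39.6/7.72) = 49.3 J/K.

ΔS_gas = 49.3 J/K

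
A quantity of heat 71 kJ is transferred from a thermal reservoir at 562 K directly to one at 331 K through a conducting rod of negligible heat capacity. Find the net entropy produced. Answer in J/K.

ΔS_total = 88.2 J/K

ΔS_hot = −Q/T_H = −71000/562 = -126.3 J/K and ΔS_cold = +Q/T_C = 71000/331 = 214.5 J/K.
ΔS_total = -126.3 + 214.5 = 88.2 J/K, positive as the second law requires.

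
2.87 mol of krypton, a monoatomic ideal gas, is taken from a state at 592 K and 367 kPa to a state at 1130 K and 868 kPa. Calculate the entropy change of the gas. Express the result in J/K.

ΔS = nC_p ln(T₂/T₁) − nR ln(P₂/P₁), with C_p = 5R/2 = 20.79 J mol⁻¹ K⁻¹ for a monoatomic ideal gas.
ΔS = 2.87 × [20.79 × ln(1130/592) − 8.314 × ln(868/367)] = 18 J/K.

ΔS = 18 J/K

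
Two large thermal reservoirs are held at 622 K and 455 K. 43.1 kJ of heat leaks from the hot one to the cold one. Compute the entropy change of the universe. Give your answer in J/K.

ΔS_hot = −Q/T_H = −43100/622 = -69.29 J/K and ΔS_cold = +Q/T_C = 43100/455 = 94.73 J/K.
ΔS_total = -69.29 + 94.73 = 25.4 J/K, positive as the second law requires.

ΔS_total = 25.4 J/K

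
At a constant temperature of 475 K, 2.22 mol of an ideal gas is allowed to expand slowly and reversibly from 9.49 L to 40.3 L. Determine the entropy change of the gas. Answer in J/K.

ΔS_gas = 26.7 J/K

For an isothermal ideal gas ΔS_gas = nR ln(V₂/V₁) = 2.22 × 8.314 × ln(40.3/9.49) = 26.7 J/K.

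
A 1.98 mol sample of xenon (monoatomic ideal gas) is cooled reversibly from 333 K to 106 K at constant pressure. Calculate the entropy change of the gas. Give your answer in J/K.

ΔS = -47.1 J/K

At constant pressure, ΔS = nC_p ln(T₂/T₁) with C_p = 5R/2 = 20.79 J mol⁻¹ K⁻¹.
ΔS = 1.98 × 20.79 × ln(106/333) = -47.1 J/K.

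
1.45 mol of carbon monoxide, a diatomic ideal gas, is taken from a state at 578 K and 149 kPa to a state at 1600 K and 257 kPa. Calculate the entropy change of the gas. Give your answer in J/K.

ΔS = nC_p ln(T₂/T₁) − nR ln(P₂/P₁), with C_p = 7R/2 = 29.1 J mol⁻¹ K⁻¹ for a diatomic ideal gas.
ΔS = 1.45 × [29.1 × ln(1600/578) − 8.314 × ln(257/149)] = 36.4 J/K.

ΔS = 36.4 J/K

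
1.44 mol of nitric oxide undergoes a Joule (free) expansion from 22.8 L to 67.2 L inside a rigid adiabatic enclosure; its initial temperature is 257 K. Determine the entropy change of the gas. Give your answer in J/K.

No heat is exchanged and no work is done, so the ideal-gas temperature stays constant.
Entropy is a state function; using a reversible isothermal path, ΔS_gas = nR ln(V₂/V₁) = 1.44 × 8.314 × ln(67.2/22.8) = 12.9 J/K.

ΔS_gas = 12.9 J/K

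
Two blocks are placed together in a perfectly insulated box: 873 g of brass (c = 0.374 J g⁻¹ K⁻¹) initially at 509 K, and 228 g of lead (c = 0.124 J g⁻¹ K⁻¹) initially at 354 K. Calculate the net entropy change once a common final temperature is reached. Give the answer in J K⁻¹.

ΔS_total = 1.55 J/K

Energy balance: T_f = (m₁c₁T₁ + m₂c₂T₂)/(m₁c₁ + m₂c₂) = 496.65 K.
ΔS₁ = m₁c₁ ln(T_f/T₁) = 326.502 × ln(496.65/509) = -8.021 J/K.
ΔS₂ = m₂c₂ ln(T_f/T₂) = 28.272 × ln(496.65/354) = 9.572 J/K.
ΔS_total = -8.021 + 9.572 = 1.55 J/K.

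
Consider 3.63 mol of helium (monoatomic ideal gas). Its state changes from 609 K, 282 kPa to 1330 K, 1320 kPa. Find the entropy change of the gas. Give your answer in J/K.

ΔS = nC_p ln(T₂/T₁) − nR ln(P₂/P₁), with C_p = 5R/2 = 20.79 J mol⁻¹ K⁻¹ for a monoatomic ideal gas.
ΔS = 3.63 × [20.79 × ln(1330/609) − 8.314 × ln(1320/282)] = 12.4 J/K.

ΔS = 12.4 J/K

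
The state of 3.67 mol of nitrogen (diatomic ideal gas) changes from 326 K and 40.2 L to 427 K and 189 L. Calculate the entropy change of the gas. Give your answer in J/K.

ΔS = 67.8 J/K

Entropy is a state function: ΔS = nC_V ln(T₂/T₁) + nR ln(V₂/V₁), with C_V = 5R/2 = 20.79 J mol⁻¹ K⁻¹ for a diatomic ideal gas.
ΔS = 3.67 × [20.79 × ln(427/326) + 8.314 × ln(189/40.2)] = 67.8 J/K.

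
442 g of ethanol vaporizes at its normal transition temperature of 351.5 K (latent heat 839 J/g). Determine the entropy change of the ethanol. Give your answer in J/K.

ΔS = 1060 J/K

Heat absorbed by the substance: Q = mL = 442 × 839 = 370838 J.
At constant T, ΔS = Q_rev/T = 370838 / 351.5 = 1060 J/K.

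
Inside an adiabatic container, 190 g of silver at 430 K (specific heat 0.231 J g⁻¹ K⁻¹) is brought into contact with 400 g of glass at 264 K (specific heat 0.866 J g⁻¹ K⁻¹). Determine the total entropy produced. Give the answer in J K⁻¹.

ΔS_total = 5.25 J/K

Energy balance: T_f = (m₁c₁T₁ + m₂c₂T₂)/(m₁c₁ + m₂c₂) = 282.67 K.
ΔS₁ = m₁c₁ ln(T_f/T₁) = 43.89 × ln(282.67/430) = -18.4125 J/K.
ΔS₂ = m₂c₂ ln(T_f/T₂) = 346.4 × ln(282.67/264) = 23.6668 J/K.
ΔS_total = -18.4125 + 23.6668 = 5.25 J/K.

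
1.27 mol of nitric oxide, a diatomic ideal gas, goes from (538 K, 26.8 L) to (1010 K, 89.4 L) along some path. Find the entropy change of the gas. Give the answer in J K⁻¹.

ΔS = 29.3 J/K

Entropy is a state function: ΔS = nC_V ln(T₂/T₁) + nR ln(V₂/V₁), with C_V = 5R/2 = 20.79 J mol⁻¹ K⁻¹ for a diatomic ideal gas.
ΔS = 1.27 × [20.79 × ln(1010/538) + 8.314 × ln(89.4/26.8)] = 29.3 J/K.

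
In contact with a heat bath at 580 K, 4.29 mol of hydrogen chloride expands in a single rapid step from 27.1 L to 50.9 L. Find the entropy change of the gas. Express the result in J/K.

Entropy is a state function, so ΔS_gas depends only on the end states.
For an isothermal ideal gas ΔS_gas = nR ln(V₂/V₁) = 4.29 × 8.314 × ln(50.9/27.1) = 22.5 J/K.

ΔS_gas = 22.5 J/K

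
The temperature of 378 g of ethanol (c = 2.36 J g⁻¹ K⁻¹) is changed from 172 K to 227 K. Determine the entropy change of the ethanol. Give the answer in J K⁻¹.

ΔS = 248 J/K

ΔS = ∫dQ_rev/T = m c ln(T₂/T₁) = 378 × 2.36 × ln(227/172) = 248 J/K.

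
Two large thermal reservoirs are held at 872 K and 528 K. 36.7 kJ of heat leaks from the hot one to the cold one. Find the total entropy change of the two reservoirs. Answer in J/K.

ΔS_hot = −Q/T_H = −36700/872 = -42.09 J/K and ΔS_cold = +Q/T_C = 36700/528 = 69.51 J/K.
ΔS_total = -42.09 + 69.51 = 27.4 J/K, positive as the second law requires.

ΔS_total = 27.4 J/K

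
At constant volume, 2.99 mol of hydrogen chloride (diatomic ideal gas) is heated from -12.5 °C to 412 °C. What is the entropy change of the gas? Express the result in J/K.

ΔS = 60.1 J/K

In kelvin: T₁ = 260.65 K, T₂ = 685.15 K. At constant volume, ΔS = nC_V ln(T₂/T₁) with C_V = 5R/2 = 20.79 J mol⁻¹ K⁻¹.
ΔS = 2.99 × 20.79 × ln(685.15/260.65) = 60.1 J/K.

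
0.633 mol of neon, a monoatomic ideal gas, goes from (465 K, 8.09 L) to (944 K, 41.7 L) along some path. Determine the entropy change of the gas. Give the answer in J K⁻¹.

ΔS = 14.2 J/K

Entropy is a state function: ΔS = nC_V ln(T₂/T₁) + nR ln(V₂/V₁), with C_V = 3R/2 = 12.47 J mol⁻¹ K⁻¹ for a monoatomic ideal gas.
ΔS = 0.633 × [12.47 × ln(944/465) + 8.314 × ln(41.7/8.09)] = 14.2 J/K.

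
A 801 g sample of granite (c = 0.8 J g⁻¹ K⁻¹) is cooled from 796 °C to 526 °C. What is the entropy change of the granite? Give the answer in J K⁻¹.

ΔS = -187 J/K

In kelvin: T₁ = 1069.15 K, T₂ = 799.15 K. ΔS = ∫dQ_rev/T = m c ln(T₂/T₁) = 801 × 0.8 × ln(799.15/1069.15) = -187 J/K.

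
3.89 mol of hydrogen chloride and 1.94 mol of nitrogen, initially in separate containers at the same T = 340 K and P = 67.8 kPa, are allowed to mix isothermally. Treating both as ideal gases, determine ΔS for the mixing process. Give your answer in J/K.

Mole fractions: x_A = 3.89/5.83 = 0.667, x_B = 0.333.
ΔS_mix = −R(n_A ln x_A + n_B ln x_B) = −8.314 × (3.89 ln 0.667 + 1.94 ln 0.333) = 30.8 J/K.

ΔS_mix = 30.8 J/K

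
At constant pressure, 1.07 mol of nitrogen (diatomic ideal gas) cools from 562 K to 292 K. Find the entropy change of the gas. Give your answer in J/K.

At constant pressure, ΔS = nC_p ln(T₂/T₁) with C_p = 7R/2 = 29.1 J mol⁻¹ K⁻¹.
ΔS = 1.07 × 29.1 × ln(292/562) = -20.4 J/K.

ΔS = -20.4 J/K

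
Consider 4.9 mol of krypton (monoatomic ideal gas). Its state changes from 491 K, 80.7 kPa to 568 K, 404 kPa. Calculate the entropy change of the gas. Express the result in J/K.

ΔS = -50.8 J/K

ΔS = nC_p ln(T₂/T₁) − nR ln(P₂/P₁), with C_p = 5R/2 = 20.79 J mol⁻¹ K⁻¹ for a monoatomic ideal gas.
ΔS = 4.9 × [20.79 × ln(568/491) − 8.314 × ln(404/80.7)] = -50.8 J/K.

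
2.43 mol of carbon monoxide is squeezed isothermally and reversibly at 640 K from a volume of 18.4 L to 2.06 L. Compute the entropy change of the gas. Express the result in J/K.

For an isothermal ideal gas ΔS_gas = nR ln(V₂/V₁) = 2.43 × 8.314 × ln(2.06/18.4) = -44.2 J/K.

ΔS_gas = -44.2 J/K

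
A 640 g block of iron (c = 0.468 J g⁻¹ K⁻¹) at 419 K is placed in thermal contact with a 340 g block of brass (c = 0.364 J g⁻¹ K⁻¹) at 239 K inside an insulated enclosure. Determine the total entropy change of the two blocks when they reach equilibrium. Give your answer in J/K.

ΔS_total = 12.7 J/K

Energy balance: T_f = (m₁c₁T₁ + m₂c₂T₂)/(m₁c₁ + m₂c₂) = 366.37 K.
ΔS₁ = m₁c₁ ln(T_f/T₁) = 299.52 × ln(366.37/419) = -40.2 J/K.
ΔS₂ = m₂c₂ ln(T_f/T₂) = 123.76 × ln(366.37/239) = 52.87 J/K.
ΔS_total = -40.2 + 52.87 = 12.7 J/K.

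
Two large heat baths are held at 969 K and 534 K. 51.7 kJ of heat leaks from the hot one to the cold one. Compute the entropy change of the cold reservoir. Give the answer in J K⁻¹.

The cold reservoir gains heat Q, so ΔS_cold = +Q/T_C = 51700/534 = 96.8 J/K.

ΔS_cold = 96.8 J/K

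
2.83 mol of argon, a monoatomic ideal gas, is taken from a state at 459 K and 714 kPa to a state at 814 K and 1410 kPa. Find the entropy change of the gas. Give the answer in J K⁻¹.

ΔS = 17.7 J/K

ΔS = nC_p ln(T₂/T₁) − nR ln(P₂/P₁), with C_p = 5R/2 = 20.79 J mol⁻¹ K⁻¹ for a monoatomic ideal gas.
ΔS = 2.83 × [20.79 × ln(814/459) − 8.314 × ln(1410/714)] = 17.7 J/K.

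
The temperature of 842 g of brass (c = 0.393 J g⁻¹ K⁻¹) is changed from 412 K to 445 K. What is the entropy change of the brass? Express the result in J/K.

ΔS = 25.5 J/K

ΔS = ∫dQ_rev/T = m c ln(T₂/T₁) = 842 × 0.393 × ln(445/412) = 25.5 J/K.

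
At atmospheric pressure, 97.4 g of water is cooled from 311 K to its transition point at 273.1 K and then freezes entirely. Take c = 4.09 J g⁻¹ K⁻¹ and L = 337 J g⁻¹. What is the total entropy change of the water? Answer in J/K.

Cooling step: ΔS₁ = m c ln(T_tr/T_i) = 97.4 × 4.09 × ln(273.1/311) = -51.77 J/K.
Phase change: ΔS₂ = −mL/T_tr = −97.4 × 337 / 273.1 = -120.2 J/K.
ΔS_total = (-51.77) + (-120.2) = -172 J/K.

ΔS = -172 J/K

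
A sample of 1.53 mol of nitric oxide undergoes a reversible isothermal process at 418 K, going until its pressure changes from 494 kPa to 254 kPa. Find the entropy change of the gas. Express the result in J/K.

ΔS_gas = 8.46 J/K

For an isothermal ideal gas ΔS_gas = nR ln(P₁/P₂) = 1.53 × 8.314 × ln(494/254) = 8.46 J/K.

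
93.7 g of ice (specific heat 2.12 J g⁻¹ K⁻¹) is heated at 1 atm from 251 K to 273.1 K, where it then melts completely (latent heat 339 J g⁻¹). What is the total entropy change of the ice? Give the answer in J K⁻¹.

ΔS = 133 J/K

Warming step: ΔS₁ = m c ln(T_tr/T_i) = 93.7 × 2.12 × ln(273.1/251) = 16.76 J/K.
Phase change: ΔS₂ = +mL/T_tr = 93.7 × 339 / 273.1 = 116.3 J/K.
ΔS_total = (16.76) + (116.3) = 133 J/K.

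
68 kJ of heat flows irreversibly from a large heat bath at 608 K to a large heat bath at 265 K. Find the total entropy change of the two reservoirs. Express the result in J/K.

ΔS_total = 145 J/K

ΔS_hot = −Q/T_H = −68000/608 = -111.8 J/K and ΔS_cold = +Q/T_C = 68000/265 = 256.6 J/K.
ΔS_total = -111.8 + 256.6 = 145 J/K, positive as the second law requires.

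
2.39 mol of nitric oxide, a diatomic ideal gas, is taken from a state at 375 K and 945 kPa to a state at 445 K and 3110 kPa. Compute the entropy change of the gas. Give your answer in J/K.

ΔS = nC_p ln(T₂/T₁) − nR ln(P₂/P₁), with C_p = 7R/2 = 29.1 J mol⁻¹ K⁻¹ for a diatomic ideal gas.
ΔS = 2.39 × [29.1 × ln(445/375) − 8.314 × ln(3110/945)] = -11.8 J/K.

ΔS = -11.8 J/K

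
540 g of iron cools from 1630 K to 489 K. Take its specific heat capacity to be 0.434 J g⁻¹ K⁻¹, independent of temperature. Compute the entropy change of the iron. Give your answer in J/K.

ΔS = -282 J/K

ΔS = ∫dQ_rev/T = m c ln(T₂/T₁) = 540 × 0.434 × ln(489/1630) = -282 J/K.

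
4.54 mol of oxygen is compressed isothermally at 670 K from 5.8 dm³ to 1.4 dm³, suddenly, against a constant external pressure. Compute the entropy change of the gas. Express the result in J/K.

ΔS_gas = -53.7 J/K

Entropy is a state function, so ΔS_gas depends only on the end states.
For an isothermal ideal gas ΔS_gas = nR ln(V₂/V₁) = 4.54 × 8.314 × ln(1.4/5.8) = -53.7 J/K.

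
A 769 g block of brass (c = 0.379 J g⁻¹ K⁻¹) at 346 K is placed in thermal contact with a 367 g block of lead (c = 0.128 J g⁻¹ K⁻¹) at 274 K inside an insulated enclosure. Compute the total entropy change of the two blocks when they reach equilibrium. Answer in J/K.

Energy balance: T_f = (m₁c₁T₁ + m₂c₂T₂)/(m₁c₁ + m₂c₂) = 336.01 K.
ΔS₁ = m₁c₁ ln(T_f/T₁) = 291.451 × ln(336.01/346) = -8.542 J/K.
ΔS₂ = m₂c₂ ln(T_f/T₂) = 46.976 × ln(336.01/274) = 9.583 J/K.
ΔS_total = -8.542 + 9.583 = 1.04 J/K.

ΔS_total = 1.04 J/K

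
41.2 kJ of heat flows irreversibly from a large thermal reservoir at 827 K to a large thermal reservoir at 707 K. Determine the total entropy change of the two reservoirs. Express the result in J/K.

ΔS_hot = −Q/T_H = −41200/827 = -49.8186 J/K and ΔS_cold = +Q/T_C = 41200/707 = 58.2744 J/K.
ΔS_total = -49.8186 + 58.2744 = 8.46 J/K, positive as the second law requires.

ΔS_total = 8.46 J/K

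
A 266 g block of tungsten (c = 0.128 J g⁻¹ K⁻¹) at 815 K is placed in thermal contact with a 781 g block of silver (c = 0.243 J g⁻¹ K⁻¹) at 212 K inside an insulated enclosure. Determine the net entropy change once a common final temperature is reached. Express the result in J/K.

Energy balance: T_f = (m₁c₁T₁ + m₂c₂T₂)/(m₁c₁ + m₂c₂) = 303.73 K.
ΔS₁ = m₁c₁ ln(T_f/T₁) = 34.048 × ln(303.73/815) = -33.61 J/K.
ΔS₂ = m₂c₂ ln(T_f/T₂) = 189.783 × ln(303.73/212) = 68.23 J/K.
ΔS_total = -33.61 + 68.23 = 34.6 J/K.

ΔS_total = 34.6 J/K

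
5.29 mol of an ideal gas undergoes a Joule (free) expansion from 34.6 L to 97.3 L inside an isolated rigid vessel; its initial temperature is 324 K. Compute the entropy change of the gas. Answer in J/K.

No heat is exchanged and no work is done, so the ideal-gas temperature stays constant.
Entropy is a state function; using a reversible isothermal path, ΔS_gas = nR ln(V₂/V₁) = 5.29 × 8.314 × ln(97.3/34.6) = 45.5 J/K.

ΔS_gas = 45.5 J/K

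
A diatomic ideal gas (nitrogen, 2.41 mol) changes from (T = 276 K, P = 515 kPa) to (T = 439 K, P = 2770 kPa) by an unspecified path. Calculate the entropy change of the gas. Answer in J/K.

ΔS = nC_p ln(T₂/T₁) − nR ln(P₂/P₁), with C_p = 7R/2 = 29.1 J mol⁻¹ K⁻¹ for a diatomic ideal gas.
ΔS = 2.41 × [29.1 × ln(439/276) − 8.314 × ln(2770/515)] = -1.16 J/K.

ΔS = -1.16 J/K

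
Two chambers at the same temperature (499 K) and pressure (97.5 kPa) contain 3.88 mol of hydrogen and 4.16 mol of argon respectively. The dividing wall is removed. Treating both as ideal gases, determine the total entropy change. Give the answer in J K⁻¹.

ΔS_mix = 46.3 J/K

Mole fractions: x_A = 3.88/8.04 = 0.483, x_B = 0.517.
ΔS_mix = −R(n_A ln x_A + n_B ln x_B) = −8.314 × (3.88 ln 0.483 + 4.16 ln 0.517) = 46.3 J/K.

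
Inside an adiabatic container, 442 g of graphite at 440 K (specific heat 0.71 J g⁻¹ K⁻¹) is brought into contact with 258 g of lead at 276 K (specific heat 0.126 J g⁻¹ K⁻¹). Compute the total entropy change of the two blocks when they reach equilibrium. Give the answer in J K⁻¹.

Energy balance: T_f = (m₁c₁T₁ + m₂c₂T₂)/(m₁c₁ + m₂c₂) = 424.61 K.
ΔS₁ = m₁c₁ ln(T_f/T₁) = 313.82 × ln(424.61/440) = -11.176 J/K.
ΔS₂ = m₂c₂ ln(T_f/T₂) = 32.508 × ln(424.61/276) = 14.003 J/K.
ΔS_total = -11.176 + 14.003 = 2.83 J/K.

ΔS_total = 2.83 J/K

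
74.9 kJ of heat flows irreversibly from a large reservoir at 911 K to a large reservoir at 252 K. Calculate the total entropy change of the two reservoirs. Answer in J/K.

ΔS_hot = −Q/T_H = −74900/911 = -82.22 J/K and ΔS_cold = +Q/T_C = 74900/252 = 297.2 J/K.
ΔS_total = -82.22 + 297.2 = 215 J/K, positive as the second law requires.

ΔS_total = 215 J/K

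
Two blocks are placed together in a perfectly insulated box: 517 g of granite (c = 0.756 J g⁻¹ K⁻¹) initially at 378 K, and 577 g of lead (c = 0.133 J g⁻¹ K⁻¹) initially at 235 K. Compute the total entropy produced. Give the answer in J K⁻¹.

Energy balance: T_f = (m₁c₁T₁ + m₂c₂T₂)/(m₁c₁ + m₂c₂) = 354.53 K.
ΔS₁ = m₁c₁ ln(T_f/T₁) = 390.852 × ln(354.53/378) = -25.053 J/K.
ΔS₂ = m₂c₂ ln(T_f/T₂) = 76.741 × ln(354.53/235) = 31.557 J/K.
ΔS_total = -25.053 + 31.557 = 6.5 J/K.

ΔS_total = 6.5 J/K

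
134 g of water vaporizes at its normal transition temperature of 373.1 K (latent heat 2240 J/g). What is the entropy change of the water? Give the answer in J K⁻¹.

ΔS = 805 J/K

Heat absorbed by the substance: Q = mL = 134 × 2240 = 300160 J.
At constant T, ΔS = Q_rev/T = 300160 / 373.1 = 805 J/K.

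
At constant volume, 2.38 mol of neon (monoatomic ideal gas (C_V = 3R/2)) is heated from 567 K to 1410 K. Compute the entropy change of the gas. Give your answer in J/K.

ΔS = 27 J/K

At constant volume, ΔS = nC_V ln(T₂/T₁) with C_V = 3R/2 = 12.47 J mol⁻¹ K⁻¹.
ΔS = 2.38 × 12.47 × ln(1410/567) = 27 J/K.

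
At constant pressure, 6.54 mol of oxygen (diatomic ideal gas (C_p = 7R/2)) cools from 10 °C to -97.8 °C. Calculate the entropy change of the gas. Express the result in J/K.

In kelvin: T₁ = 283.15 K, T₂ = 175.35 K. At constant pressure, ΔS = nC_p ln(T₂/T₁) with C_p = 7R/2 = 29.1 J mol⁻¹ K⁻¹.
ΔS = 6.54 × 29.1 × ln(175.35/283.15) = -91.2 J/K.

ΔS = -91.2 J/K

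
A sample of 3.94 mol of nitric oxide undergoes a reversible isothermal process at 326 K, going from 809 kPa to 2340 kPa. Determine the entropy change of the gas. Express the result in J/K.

ΔS_gas = -34.8 J/K

For an isothermal ideal gas ΔS_gas = nR ln(P₁/P₂) = 3.94 × 8.314 × ln(809/2340) = -34.8 J/K.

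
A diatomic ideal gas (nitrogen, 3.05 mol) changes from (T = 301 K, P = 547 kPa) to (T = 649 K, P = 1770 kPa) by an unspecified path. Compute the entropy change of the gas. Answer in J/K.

ΔS = 38.4 J/K

ΔS = nC_p ln(T₂/T₁) − nR ln(P₂/P₁), with C_p = 7R/2 = 29.1 J mol⁻¹ K⁻¹ for a diatomic ideal gas.
ΔS = 3.05 × [29.1 × ln(649/301) − 8.314 × ln(1770/547)] = 38.4 J/K.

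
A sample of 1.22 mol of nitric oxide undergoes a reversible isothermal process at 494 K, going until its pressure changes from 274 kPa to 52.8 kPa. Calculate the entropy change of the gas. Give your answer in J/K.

ΔS_gas = 16.7 J/K

For an isothermal ideal gas ΔS_gas = nR ln(P₁/P₂) = 1.22 × 8.314 × ln(274/52.8) = 16.7 J/K.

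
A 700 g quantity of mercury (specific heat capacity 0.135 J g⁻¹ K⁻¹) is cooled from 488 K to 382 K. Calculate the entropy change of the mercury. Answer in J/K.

ΔS = ∫dQ_rev/T = m c ln(T₂/T₁) = 700 × 0.135 × ln(382/488) = -23.1 J/K.

ΔS = -23.1 J/K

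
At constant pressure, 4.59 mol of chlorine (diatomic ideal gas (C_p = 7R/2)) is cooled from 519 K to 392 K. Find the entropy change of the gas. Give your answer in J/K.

ΔS = -37.5 J/K

At constant pressure, ΔS = nC_p ln(T₂/T₁) with C_p = 7R/2 = 29.1 J mol⁻¹ K⁻¹.
ΔS = 4.59 × 29.1 × ln(392/519) = -37.5 J/K.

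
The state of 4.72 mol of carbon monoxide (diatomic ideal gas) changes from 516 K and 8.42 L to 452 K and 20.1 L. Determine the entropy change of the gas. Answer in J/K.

ΔS = 21.2 J/K

Entropy is a state function: ΔS = nC_V ln(T₂/T₁) + nR ln(V₂/V₁), with C_V = 5R/2 = 20.79 J mol⁻¹ K⁻¹ for a diatomic ideal gas.
ΔS = 4.72 × [20.79 × ln(452/516) + 8.314 × ln(20.1/8.42)] = 21.2 J/K.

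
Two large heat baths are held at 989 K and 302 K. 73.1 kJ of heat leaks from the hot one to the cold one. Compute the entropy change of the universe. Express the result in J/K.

ΔS_hot = −Q/T_H = −73100/989 = -73.91 J/K and ΔS_cold = +Q/T_C = 73100/302 = 242.1 J/K.
ΔS_total = -73.91 + 242.1 = 168 J/K, positive as the second law requires.

ΔS_total = 168 J/K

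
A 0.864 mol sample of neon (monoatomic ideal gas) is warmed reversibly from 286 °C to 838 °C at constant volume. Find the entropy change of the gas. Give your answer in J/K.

In kelvin: T₁ = 559.15 K, T₂ = 1111.15 K. At constant volume, ΔS = nC_V ln(T₂/T₁) with C_V = 3R/2 = 12.47 J mol⁻¹ K⁻¹.
ΔS = 0.864 × 12.47 × ln(1111.15/559.15) = 7.4 J/K.

ΔS = 7.4 J/K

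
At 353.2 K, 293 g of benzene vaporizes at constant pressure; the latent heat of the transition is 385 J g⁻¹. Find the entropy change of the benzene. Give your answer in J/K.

Heat absorbed by the substance: Q = mL = 293 × 385 = 112805 J.
At constant T, ΔS = Q_rev/T = 112805 / 353.2 = 319 J/K.

ΔS = 319 J/K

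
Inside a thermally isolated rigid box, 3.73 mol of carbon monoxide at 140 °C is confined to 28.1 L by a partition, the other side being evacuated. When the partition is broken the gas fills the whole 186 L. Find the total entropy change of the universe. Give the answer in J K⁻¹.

For an ideal gas in free expansion Q = 0 and W = 0, so T is unchanged.
Entropy is a state function; using a reversible isothermal path, ΔS_gas = nR ln(V₂/V₁) = 3.73 × 8.314 × ln(186/28.1) = 58.6 J/K.
The insulated surroundings exchange no heat, so ΔS_surr = 0 and ΔS_universe = ΔS_gas.

ΔS_universe = 58.6 J/K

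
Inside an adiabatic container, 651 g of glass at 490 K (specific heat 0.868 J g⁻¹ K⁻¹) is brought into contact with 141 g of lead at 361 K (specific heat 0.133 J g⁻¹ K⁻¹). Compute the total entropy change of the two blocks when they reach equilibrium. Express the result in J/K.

Energy balance: T_f = (m₁c₁T₁ + m₂c₂T₂)/(m₁c₁ + m₂c₂) = 485.86 K.
ΔS₁ = m₁c₁ ln(T_f/T₁) = 565.068 × ln(485.86/490) = -4.79875 J/K.
ΔS₂ = m₂c₂ ln(T_f/T₂) = 18.753 × ln(485.86/361) = 5.5703 J/K.
ΔS_total = -4.79875 + 5.5703 = 0.772 J/K.

ΔS_total = 0.772 J/K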